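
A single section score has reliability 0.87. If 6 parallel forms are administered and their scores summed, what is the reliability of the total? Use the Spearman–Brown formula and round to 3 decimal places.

0.976

ρ_k = kρ / (1 + (k−1)ρ) = 6·0.87 / (1 + 5·0.87) = 5.220 / 5.350 = 0.976.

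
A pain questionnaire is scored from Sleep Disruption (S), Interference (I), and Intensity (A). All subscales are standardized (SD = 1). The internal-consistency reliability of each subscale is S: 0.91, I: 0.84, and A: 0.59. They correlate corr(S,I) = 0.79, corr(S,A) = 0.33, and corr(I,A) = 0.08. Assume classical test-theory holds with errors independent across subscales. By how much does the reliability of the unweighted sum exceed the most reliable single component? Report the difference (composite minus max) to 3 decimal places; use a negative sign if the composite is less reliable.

-0.032

Var(sum) = 3 + 2.4 = 5.4; true-score variance = 2.34 + 2.4 = 4.74; composite reliability = 0.8778.
Max component reliability = 0.9100.
Difference = 0.8778 − 0.9100 = -0.032.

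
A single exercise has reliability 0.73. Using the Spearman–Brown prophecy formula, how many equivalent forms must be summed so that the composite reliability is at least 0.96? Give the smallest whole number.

9

k ≥ ρ*(1−ρ₁)/(ρ₁(1−ρ*)) = 0.96·0.27 / (0.73·0.04) = 8.877.
Smallest integer k = 9.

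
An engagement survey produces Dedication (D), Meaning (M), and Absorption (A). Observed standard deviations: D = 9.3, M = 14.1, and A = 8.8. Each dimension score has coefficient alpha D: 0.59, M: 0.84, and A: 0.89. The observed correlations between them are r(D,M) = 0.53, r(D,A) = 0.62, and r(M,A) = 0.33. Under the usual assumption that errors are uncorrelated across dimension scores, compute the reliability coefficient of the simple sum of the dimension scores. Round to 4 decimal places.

0.8894

Var(D+M+A) = 9.3² + 14.1² + 8.8² + 2·[9.3·14.1·0.53 + 9.3·8.8·0.62 + 14.1·8.8·0.33] = 362.74 + 322.372 = 685.112.
Because errors are independent across components, Cov(Tᵢ,Tⱼ) = Cov(Xᵢ,Xⱼ); the off-diagonal part of the true-score variance is the same as above.
True-score variance = [9.3²·0.59 + 14.1²·0.84 + 8.8²·0.89] + 322.372 = 286.951 + 322.372 = 609.323.
Reliability = 609.323 / 685.112 = 0.8894.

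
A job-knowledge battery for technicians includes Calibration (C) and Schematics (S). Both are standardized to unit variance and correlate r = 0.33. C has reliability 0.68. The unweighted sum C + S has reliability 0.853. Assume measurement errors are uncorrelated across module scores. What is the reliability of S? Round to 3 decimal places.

Var(C+S) = 2 + 2·0.33 = 2.660.
True-score variance = ρ_C + ρ_S + 2·0.33, so 0.853 = (0.68 + ρ_S + 0.66) / 2.660.
ρ_S = 0.853·2.660 − 0.68 − 0.66 = 0.929.

0.929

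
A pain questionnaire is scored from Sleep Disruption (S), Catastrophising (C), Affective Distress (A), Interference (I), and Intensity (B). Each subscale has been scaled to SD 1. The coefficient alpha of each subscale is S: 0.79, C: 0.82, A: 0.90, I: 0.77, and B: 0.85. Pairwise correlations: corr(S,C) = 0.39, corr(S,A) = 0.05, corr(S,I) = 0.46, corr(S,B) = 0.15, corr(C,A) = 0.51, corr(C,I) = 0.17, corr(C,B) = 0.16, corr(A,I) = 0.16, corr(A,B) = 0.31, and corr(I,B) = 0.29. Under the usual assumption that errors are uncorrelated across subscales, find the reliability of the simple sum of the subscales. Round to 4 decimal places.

Var(S+C+A+I+B) = 5 + 2·[0.39 + 0.05 + 0.46 + 0.15 + 0.51 + 0.17 + 0.16 + 0.16 + 0.31 + 0.29] = 5 + 5.3 = 10.3.
With uncorrelated errors the cross-covariances are all true-score covariance, so they carry over unchanged; only the diagonal terms shrink to ρᵢσᵢ².
True-score variance = [0.79 + 0.82 + 0.90 + 0.77 + 0.85] + 5.3 = 4.13 + 5.3 = 9.43.
Reliability = 9.43 / 10.3 = 0.9155.

0.9155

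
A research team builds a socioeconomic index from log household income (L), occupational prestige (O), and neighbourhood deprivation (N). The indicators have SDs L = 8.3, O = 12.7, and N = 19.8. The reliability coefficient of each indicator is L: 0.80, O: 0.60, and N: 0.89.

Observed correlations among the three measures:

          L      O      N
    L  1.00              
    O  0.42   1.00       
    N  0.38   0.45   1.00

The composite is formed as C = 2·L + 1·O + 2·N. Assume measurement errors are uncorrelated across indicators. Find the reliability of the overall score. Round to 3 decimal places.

0.907

Var(C) = 2²·8.3² + 12.7² + 2²·19.8² + 2·[2·8.3·12.7·0.42 + 4·8.3·19.8·0.38 + 2·12.7·19.8·0.45] = 2005.01 + 1129.31 = 3134.32.
With uncorrelated errors the cross-covariances are all true-score covariance, so they carry over unchanged; only the diagonal terms shrink to ρᵢσᵢ².
True-score variance = [2²·8.3²·0.80 + 12.7²·0.60 + 2²·19.8²·0.89] + 1129.31 = 1712.88 + 1129.31 = 2842.19.
Reliability = 2842.19 / 3134.32 = 0.907.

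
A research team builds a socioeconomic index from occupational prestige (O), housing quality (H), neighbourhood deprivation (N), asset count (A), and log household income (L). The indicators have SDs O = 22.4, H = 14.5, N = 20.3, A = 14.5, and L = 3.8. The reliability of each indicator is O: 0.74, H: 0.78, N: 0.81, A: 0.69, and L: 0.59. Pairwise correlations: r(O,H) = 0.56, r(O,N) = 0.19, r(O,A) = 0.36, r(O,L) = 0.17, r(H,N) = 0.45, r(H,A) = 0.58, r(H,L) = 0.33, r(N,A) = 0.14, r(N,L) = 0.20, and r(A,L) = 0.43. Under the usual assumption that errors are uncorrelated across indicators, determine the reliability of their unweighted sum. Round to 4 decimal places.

Var(O+H+N+A+L) = 22.4² + 14.5² + 20.3² + 14.5² + 3.8² + 2·[22.4·14.5·0.56 + 22.4·20.3·0.19 + 22.4·14.5·0.36 + 22.4·3.8·0.17 + 14.5·20.3·0.45 + 14.5·14.5·0.58 + 14.5·3.8·0.33 + 20.3·14.5·0.14 + 20.3·3.8·0.20 + 14.5·3.8·0.43] = 1348.79 + 1505.2 = 2853.99.
Under uncorrelated errors the observed covariances equal the true-score covariances, so only the own-variance terms attenuate.
True-score variance = [22.4²·0.74 + 14.5²·0.78 + 20.3²·0.81 + 14.5²·0.69 + 3.8²·0.59] + 1505.2 = 1022.68 + 1505.2 = 2527.88.
Reliability = 2527.88 / 2853.99 = 0.8857.

0.8857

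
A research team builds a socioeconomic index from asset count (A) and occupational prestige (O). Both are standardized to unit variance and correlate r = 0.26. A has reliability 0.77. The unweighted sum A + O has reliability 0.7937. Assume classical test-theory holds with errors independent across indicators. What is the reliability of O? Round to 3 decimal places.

0.710

Var(A+O) = 2 + 2·0.26 = 2.520.
True-score variance = ρ_A + ρ_O + 2·0.26, so 0.7937 = (0.77 + ρ_O + 0.52) / 2.520.
ρ_O = 0.7937·2.520 − 0.77 − 0.52 = 0.710.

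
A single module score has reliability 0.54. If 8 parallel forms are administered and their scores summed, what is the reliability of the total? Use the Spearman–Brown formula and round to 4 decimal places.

0.9038

ρ_k = kρ / (1 + (k−1)ρ) = 8·0.54 / (1 + 7·0.54) = 4.320 / 4.780 = 0.9038.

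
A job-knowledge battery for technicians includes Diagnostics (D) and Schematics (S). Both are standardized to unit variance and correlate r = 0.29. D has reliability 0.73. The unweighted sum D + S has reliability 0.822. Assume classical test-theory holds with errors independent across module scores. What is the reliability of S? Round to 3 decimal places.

0.811

Var(D+S) = 2 + 2·0.29 = 2.580.
True-score variance = ρ_D + ρ_S + 2·0.29, so 0.822 = (0.73 + ρ_S + 0.58) / 2.580.
ρ_S = 0.822·2.580 − 0.73 − 0.58 = 0.811.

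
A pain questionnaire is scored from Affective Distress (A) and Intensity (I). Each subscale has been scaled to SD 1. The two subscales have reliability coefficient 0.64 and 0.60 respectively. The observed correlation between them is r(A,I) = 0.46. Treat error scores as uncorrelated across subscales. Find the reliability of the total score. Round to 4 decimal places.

0.7397

Var(A+I) = 2 + 2·[0.46] = 2 + 0.92 = 2.92.
Because errors are independent across components, Cov(Tᵢ,Tⱼ) = Cov(Xᵢ,Xⱼ); the off-diagonal part of the true-score variance is the same as above.
True-score variance = [0.64 + 0.60] + 0.92 = 1.24 + 0.92 = 2.16.
Reliability = 2.16 / 2.92 = 0.7397.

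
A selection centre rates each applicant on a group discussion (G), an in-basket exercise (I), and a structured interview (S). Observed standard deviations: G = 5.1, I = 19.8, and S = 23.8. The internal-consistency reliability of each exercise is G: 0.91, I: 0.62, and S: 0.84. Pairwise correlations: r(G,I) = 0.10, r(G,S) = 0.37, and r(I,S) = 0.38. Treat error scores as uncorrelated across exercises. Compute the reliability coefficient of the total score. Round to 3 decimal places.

Var(G+I+S) = 5.1² + 19.8² + 23.8² + 2·[5.1·19.8·0.10 + 5.1·23.8·0.37 + 19.8·23.8·0.38] = 984.49 + 468.16 = 1452.65.
Under uncorrelated errors the observed covariances equal the true-score covariances, so only the own-variance terms attenuate.
True-score variance = [5.1²·0.91 + 19.8²·0.62 + 23.8²·0.84] + 468.16 = 742.544 + 468.16 = 1210.7.
Reliability = 1210.7 / 1452.65 = 0.833.

0.833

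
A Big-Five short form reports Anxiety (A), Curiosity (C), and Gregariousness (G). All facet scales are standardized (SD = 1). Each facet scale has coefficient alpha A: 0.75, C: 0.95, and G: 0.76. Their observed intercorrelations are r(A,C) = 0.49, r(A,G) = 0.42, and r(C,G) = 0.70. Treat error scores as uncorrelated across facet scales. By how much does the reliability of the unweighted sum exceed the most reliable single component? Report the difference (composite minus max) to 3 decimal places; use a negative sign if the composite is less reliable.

-0.037

Var(sum) = 3 + 3.22 = 6.22; true-score variance = 2.46 + 3.22 = 5.68; composite reliability = 0.9132.
Max component reliability = 0.9500.
Difference = 0.9132 − 0.9500 = -0.037.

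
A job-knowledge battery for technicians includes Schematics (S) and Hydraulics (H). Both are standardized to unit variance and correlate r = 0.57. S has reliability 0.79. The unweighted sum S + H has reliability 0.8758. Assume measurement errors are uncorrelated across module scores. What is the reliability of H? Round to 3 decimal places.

0.820

Var(S+H) = 2 + 2·0.57 = 3.140.
True-score variance = ρ_S + ρ_H + 2·0.57, so 0.8758 = (0.79 + ρ_H + 1.14) / 3.140.
ρ_H = 0.8758·3.140 − 0.79 − 1.14 = 0.820.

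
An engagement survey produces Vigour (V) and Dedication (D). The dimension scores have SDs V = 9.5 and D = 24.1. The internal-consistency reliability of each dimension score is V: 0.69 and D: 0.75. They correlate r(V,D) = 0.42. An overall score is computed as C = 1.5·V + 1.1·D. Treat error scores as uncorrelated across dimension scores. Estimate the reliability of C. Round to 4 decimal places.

Var(C) = 1.5²·9.5² + 1.1²·24.1² + 2·[1.65·9.5·24.1·0.42] = 905.843 + 317.325 = 1223.17.
Because errors are independent across components, Cov(Tᵢ,Tⱼ) = Cov(Xᵢ,Xⱼ); the off-diagonal part of the true-score variance is the same as above.
True-score variance = [1.5²·9.5²·0.69 + 1.1²·24.1²·0.75] + 317.325 = 667.198 + 317.325 = 984.523.
Reliability = 984.523 / 1223.17 = 0.8049.

0.8049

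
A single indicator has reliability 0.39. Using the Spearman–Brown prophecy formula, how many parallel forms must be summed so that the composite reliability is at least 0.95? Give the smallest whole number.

30

k ≥ ρ*(1−ρ₁)/(ρ₁(1−ρ*)) = 0.95·0.61 / (0.39·0.05) = 29.718.
Smallest integer k = 30.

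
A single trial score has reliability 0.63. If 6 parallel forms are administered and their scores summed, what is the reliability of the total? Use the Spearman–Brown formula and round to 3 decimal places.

ρ_k = kρ / (1 + (k−1)ρ) = 6·0.63 / (1 + 5·0.63) = 3.780 / 4.150 = 0.911.

0.911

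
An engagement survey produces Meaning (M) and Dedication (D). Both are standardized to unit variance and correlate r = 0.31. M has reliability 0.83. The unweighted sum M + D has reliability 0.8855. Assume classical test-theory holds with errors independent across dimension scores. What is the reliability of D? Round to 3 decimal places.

Var(M+D) = 2 + 2·0.31 = 2.620.
True-score variance = ρ_M + ρ_D + 2·0.31, so 0.8855 = (0.83 + ρ_D + 0.62) / 2.620.
ρ_D = 0.8855·2.620 − 0.83 − 0.62 = 0.870.

0.870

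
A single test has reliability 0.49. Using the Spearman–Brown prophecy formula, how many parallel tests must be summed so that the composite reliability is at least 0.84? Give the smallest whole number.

k ≥ ρ*(1−ρ₁)/(ρ₁(1−ρ*)) = 0.84·0.51 / (0.49·0.16) = 5.464.
Smallest integer k = 6.

6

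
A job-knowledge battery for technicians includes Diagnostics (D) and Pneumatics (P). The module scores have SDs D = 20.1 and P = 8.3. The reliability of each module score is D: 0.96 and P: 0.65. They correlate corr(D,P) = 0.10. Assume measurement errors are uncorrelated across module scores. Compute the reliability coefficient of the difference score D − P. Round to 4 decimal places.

0.9084

Var(D−P) = 20.1² + 8.3² − 2·20.1·8.3·0.10 = 472.9 − 33.366 = 439.534.
With uncorrelated errors the cross-covariances are all true-score covariance, so they carry over unchanged; only the diagonal terms shrink to ρᵢσᵢ².
True-score variance = [20.1²·0.96 + 8.3²·0.65] − 33.366 = 432.628 − 33.366 = 399.262.
Reliability = 399.262 / 439.534 = 0.9084.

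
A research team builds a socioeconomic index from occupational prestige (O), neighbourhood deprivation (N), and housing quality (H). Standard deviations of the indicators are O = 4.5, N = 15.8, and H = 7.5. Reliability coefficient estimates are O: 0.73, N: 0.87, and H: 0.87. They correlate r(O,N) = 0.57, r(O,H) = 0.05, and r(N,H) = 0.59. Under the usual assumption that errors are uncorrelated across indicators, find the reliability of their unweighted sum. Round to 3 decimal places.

0.918

Var(O+N+H) = 4.5² + 15.8² + 7.5² + 2·[4.5·15.8·0.57 + 4.5·7.5·0.05 + 15.8·7.5·0.59] = 326.14 + 224.259 = 550.399.
Because errors are independent across components, Cov(Tᵢ,Tⱼ) = Cov(Xᵢ,Xⱼ); the off-diagonal part of the true-score variance is the same as above.
True-score variance = [4.5²·0.73 + 15.8²·0.87 + 7.5²·0.87] + 224.259 = 280.907 + 224.259 = 505.166.
Reliability = 505.166 / 550.399 = 0.918.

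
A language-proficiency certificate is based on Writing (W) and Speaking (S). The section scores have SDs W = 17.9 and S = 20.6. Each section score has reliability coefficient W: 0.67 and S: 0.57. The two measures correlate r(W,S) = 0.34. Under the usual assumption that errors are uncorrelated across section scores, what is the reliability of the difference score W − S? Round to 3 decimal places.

0.417

Var(W−S) = 17.9² + 20.6² − 2·17.9·20.6·0.34 = 744.77 − 250.743 = 494.027.
With uncorrelated errors the cross-covariances are all true-score covariance, so they carry over unchanged; only the diagonal terms shrink to ρᵢσᵢ².
True-score variance = [17.9²·0.67 + 20.6²·0.57] − 250.743 = 456.56 − 250.743 = 205.817.
Reliability = 205.817 / 494.027 = 0.417.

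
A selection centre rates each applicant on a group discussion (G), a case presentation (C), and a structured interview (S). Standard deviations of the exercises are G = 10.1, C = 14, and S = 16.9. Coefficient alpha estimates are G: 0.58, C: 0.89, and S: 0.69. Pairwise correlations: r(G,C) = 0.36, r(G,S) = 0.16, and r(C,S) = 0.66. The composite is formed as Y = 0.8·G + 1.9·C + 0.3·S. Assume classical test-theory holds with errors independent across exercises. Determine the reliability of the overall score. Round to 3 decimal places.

0.901

Var(Y) = 0.8²·10.1² + 1.9²·14² + 0.3²·16.9² + 2·[1.52·10.1·14·0.36 + 0.24·10.1·16.9·0.16 + 0.57·14·16.9·0.66] = 798.551 + 345.875 = 1144.43.
Under uncorrelated errors the observed covariances equal the true-score covariances, so only the own-variance terms attenuate.
True-score variance = [0.8²·10.1²·0.58 + 1.9²·14²·0.89 + 0.3²·16.9²·0.69] + 345.875 = 685.331 + 345.875 = 1031.21.
Reliability = 1031.21 / 1144.43 = 0.901.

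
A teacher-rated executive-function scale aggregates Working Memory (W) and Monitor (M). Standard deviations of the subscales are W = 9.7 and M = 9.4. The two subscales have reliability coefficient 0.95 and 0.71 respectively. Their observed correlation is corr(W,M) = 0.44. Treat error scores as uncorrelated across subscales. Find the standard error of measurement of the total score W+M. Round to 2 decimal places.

Var(total) = 182.45 + 80.2384 = 262.688.
True-score variance = 152.121 + 80.2384 = 232.359, so reliability = 0.8845.
Error variance = 262.688 − 232.359 = 30.3289; SEM = √30.3289 = 5.51.

5.51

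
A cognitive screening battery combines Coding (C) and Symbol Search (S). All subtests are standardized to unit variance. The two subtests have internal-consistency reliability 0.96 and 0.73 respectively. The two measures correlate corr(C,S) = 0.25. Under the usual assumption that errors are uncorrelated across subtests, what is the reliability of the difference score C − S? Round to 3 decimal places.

0.793

Var(C−S) = 1 + 1 − 2·0.25 = 2 − 0.5 = 1.5.
Because errors are independent across components, Cov(Tᵢ,Tⱼ) = Cov(Xᵢ,Xⱼ); the off-diagonal part of the true-score variance is the same as above.
True-score variance = [0.96 + 0.73] − 0.5 = 1.69 − 0.5 = 1.19.
Reliability = 1.19 / 1.5 = 0.793.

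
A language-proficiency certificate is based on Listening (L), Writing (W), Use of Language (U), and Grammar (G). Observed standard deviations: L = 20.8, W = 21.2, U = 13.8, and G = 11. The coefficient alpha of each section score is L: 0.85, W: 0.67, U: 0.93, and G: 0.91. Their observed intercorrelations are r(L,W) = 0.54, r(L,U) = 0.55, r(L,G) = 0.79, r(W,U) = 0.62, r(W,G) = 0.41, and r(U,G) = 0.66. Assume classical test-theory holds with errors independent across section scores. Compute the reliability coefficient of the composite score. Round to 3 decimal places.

0.923

Var(L+W+U+G) = 20.8² + 21.2² + 13.8² + 11² + 2·[20.8·21.2·0.54 + 20.8·13.8·0.55 + 20.8·11·0.79 + 21.2·13.8·0.62 + 21.2·11·0.41 + 13.8·11·0.66] = 1193.52 + 1907.86 = 3101.38.
Under uncorrelated errors the observed covariances equal the true-score covariances, so only the own-variance terms attenuate.
True-score variance = [20.8²·0.85 + 21.2²·0.67 + 13.8²·0.93 + 11²·0.91] + 1907.86 = 956.088 + 1907.86 = 2863.95.
Reliability = 2863.95 / 3101.38 = 0.923.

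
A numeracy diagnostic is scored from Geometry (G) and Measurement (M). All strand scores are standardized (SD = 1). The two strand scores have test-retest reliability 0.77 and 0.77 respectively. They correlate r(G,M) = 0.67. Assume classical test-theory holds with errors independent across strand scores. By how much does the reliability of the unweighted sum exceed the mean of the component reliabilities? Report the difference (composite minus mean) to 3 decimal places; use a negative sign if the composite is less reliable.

0.092

Var(sum) = 2 + 1.34 = 3.34; true-score variance = 1.54 + 1.34 = 2.88; composite reliability = 0.8623.
Mean component reliability = 0.7700.
Difference = 0.8623 − 0.7700 = 0.092.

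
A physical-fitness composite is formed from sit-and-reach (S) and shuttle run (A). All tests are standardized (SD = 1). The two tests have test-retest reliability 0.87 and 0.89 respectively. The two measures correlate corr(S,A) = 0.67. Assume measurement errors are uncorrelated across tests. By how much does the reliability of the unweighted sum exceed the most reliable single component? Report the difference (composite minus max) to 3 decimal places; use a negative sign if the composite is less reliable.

Var(sum) = 2 + 1.34 = 3.34; true-score variance = 1.76 + 1.34 = 3.1; composite reliability = 0.9281.
Max component reliability = 0.8900.
Difference = 0.9281 − 0.8900 = 0.038.

0.038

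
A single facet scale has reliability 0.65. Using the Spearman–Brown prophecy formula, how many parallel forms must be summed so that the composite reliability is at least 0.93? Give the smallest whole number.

k ≥ ρ*(1−ρ₁)/(ρ₁(1−ρ*)) = 0.93·0.35 / (0.65·0.07) = 7.154.
Smallest integer k = 8.

8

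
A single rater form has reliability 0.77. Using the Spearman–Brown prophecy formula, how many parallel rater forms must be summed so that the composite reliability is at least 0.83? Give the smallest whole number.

k ≥ ρ*(1−ρ₁)/(ρ₁(1−ρ*)) = 0.83·0.23 / (0.77·0.17) = 1.458.
Smallest integer k = 2.

2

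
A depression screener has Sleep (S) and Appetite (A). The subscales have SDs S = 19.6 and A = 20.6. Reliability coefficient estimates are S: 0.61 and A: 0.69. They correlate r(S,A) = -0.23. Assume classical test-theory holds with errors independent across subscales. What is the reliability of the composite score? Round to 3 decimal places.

Var(S+A) = 19.6² + 20.6² + 2·[19.6·20.6·(-0.23)] = 808.52 − 185.73 = 622.79.
Under uncorrelated errors the observed covariances equal the true-score covariances, so only the own-variance terms attenuate.
True-score variance = [19.6²·0.61 + 20.6²·0.69] − 185.73 = 527.146 − 185.73 = 341.416.
Reliability = 341.416 / 622.79 = 0.548.

0.548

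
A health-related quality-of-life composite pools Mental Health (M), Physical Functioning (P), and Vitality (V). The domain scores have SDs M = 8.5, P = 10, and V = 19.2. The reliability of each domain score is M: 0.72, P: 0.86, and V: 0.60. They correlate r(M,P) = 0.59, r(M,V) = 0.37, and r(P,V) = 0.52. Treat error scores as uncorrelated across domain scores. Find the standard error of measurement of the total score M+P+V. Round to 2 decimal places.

13.48

Var(total) = 540.89 + 420.748 = 961.638.
True-score variance = 359.204 + 420.748 = 779.952, so reliability = 0.8111.
Error variance = 961.638 − 779.952 = 181.686; SEM = √181.686 = 13.48.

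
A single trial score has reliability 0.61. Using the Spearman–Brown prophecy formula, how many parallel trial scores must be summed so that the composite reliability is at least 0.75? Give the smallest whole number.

2

k ≥ ρ*(1−ρ₁)/(ρ₁(1−ρ*)) = 0.75·0.39 / (0.61·0.25) = 1.918.
Smallest integer k = 2.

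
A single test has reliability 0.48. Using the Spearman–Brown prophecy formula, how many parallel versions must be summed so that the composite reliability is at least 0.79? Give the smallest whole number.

5

k ≥ ρ*(1−ρ₁)/(ρ₁(1−ρ*)) = 0.79·0.52 / (0.48·0.21) = 4.075.
Smallest integer k = 5.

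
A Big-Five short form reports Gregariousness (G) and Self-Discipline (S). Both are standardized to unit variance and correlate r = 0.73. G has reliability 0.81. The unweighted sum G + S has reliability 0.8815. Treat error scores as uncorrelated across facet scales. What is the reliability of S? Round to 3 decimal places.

Var(G+S) = 2 + 2·0.73 = 3.460.
True-score variance = ρ_G + ρ_S + 2·0.73, so 0.8815 = (0.81 + ρ_S + 1.46) / 3.460.
ρ_S = 0.8815·3.460 − 0.81 − 1.46 = 0.780.

0.780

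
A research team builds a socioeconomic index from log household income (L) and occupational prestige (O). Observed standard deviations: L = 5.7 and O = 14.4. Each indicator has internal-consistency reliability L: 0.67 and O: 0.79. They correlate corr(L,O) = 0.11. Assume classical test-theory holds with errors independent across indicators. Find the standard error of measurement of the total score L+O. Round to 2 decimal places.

Var(total) = 239.85 + 18.0576 = 257.908.
True-score variance = 185.583 + 18.0576 = 203.64, so reliability = 0.7896.
Error variance = 257.908 − 203.64 = 54.2673; SEM = √54.2673 = 7.37.

7.37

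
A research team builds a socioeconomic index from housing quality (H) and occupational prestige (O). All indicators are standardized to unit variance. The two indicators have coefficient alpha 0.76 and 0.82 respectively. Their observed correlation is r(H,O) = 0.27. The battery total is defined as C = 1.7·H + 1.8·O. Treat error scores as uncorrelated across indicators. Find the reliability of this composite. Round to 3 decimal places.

0.836

Var(C) = 1.7² + 1.8² + 2·[3.06·0.27] = 6.13 + 1.6524 = 7.7824.
With uncorrelated errors the cross-covariances are all true-score covariance, so they carry over unchanged; only the diagonal terms shrink to ρᵢσᵢ².
True-score variance = [1.7²·0.76 + 1.8²·0.82] + 1.6524 = 4.8532 + 1.6524 = 6.5056.
Reliability = 6.5056 / 7.7824 = 0.836.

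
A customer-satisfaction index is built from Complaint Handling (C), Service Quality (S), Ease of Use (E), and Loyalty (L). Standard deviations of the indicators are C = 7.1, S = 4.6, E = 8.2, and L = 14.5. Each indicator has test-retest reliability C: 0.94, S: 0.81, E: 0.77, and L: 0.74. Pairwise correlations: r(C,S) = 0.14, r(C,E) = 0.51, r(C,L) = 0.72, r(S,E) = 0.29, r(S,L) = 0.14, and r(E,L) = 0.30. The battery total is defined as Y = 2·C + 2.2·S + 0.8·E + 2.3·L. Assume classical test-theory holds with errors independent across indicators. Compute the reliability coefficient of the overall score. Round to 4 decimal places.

Var(Y) = 2²·7.1² + 2.2²·4.6² + 0.8²·8.2² + 2.3²·14.5² + 2·[4.4·7.1·4.6·0.14 + 1.6·7.1·8.2·0.51 + 4.6·7.1·14.5·0.72 + 1.76·4.6·8.2·0.29 + 5.06·4.6·14.5·0.14 + 1.84·8.2·14.5·0.30] = 1459.31 + 1081.46 = 2540.77.
With uncorrelated errors the cross-covariances are all true-score covariance, so they carry over unchanged; only the diagonal terms shrink to ρᵢσᵢ².
True-score variance = [2²·7.1²·0.94 + 2.2²·4.6²·0.81 + 0.8²·8.2²·0.77 + 2.3²·14.5²·0.74] + 1081.46 = 1128.68 + 1081.46 = 2210.14.
Reliability = 2210.14 / 2540.77 = 0.8699.

0.8699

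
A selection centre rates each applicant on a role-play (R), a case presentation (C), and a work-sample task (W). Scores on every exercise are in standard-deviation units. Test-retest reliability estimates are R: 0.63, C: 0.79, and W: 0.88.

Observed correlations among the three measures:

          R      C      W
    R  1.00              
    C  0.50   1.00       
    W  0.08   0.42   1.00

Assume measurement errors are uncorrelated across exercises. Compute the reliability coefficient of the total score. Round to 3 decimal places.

0.860

Var(R+C+W) = 3 + 2·[0.50 + 0.08 + 0.42] = 3 + 2 = 5.
Because errors are independent across components, Cov(Tᵢ,Tⱼ) = Cov(Xᵢ,Xⱼ); the off-diagonal part of the true-score variance is the same as above.
True-score variance = [0.63 + 0.79 + 0.88] + 2 = 2.3 + 2 = 4.3.
Reliability = 4.3 / 5 = 0.860.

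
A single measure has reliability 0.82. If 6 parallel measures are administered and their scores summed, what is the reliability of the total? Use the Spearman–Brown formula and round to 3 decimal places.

0.965

ρ_k = kρ / (1 + (k−1)ρ) = 6·0.82 / (1 + 5·0.82) = 4.920 / 5.100 = 0.965.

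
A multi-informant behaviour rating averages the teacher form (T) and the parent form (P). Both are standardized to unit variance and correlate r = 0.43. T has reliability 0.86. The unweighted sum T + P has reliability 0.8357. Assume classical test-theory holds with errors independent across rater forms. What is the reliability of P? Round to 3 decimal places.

Var(T+P) = 2 + 2·0.43 = 2.860.
True-score variance = ρ_T + ρ_P + 2·0.43, so 0.8357 = (0.86 + ρ_P + 0.86) / 2.860.
ρ_P = 0.8357·2.860 − 0.86 − 0.86 = 0.670.

0.670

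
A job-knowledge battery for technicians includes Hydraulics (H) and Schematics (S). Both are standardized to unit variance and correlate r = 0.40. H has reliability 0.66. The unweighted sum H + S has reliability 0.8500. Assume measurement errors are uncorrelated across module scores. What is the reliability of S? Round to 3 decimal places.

0.920

Var(H+S) = 2 + 2·0.40 = 2.800.
True-score variance = ρ_H + ρ_S + 2·0.40, so 0.8500 = (0.66 + ρ_S + 0.80) / 2.800.
ρ_S = 0.8500·2.800 − 0.66 − 0.80 = 0.920.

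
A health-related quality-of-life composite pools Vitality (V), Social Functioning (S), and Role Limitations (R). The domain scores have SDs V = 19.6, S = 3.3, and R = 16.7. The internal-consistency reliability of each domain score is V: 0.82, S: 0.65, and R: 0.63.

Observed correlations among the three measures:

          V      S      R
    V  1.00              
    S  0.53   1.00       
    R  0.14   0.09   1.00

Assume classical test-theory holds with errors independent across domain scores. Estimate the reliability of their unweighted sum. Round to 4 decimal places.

Var(V+S+R) = 19.6² + 3.3² + 16.7² + 2·[19.6·3.3·0.53 + 19.6·16.7·0.14 + 3.3·16.7·0.09] = 673.94 + 170.13 = 844.07.
With uncorrelated errors the cross-covariances are all true-score covariance, so they carry over unchanged; only the diagonal terms shrink to ρᵢσᵢ².
True-score variance = [19.6²·0.82 + 3.3²·0.65 + 16.7²·0.63] + 170.13 = 497.79 + 170.13 = 667.921.
Reliability = 667.921 / 844.07 = 0.7913.

0.7913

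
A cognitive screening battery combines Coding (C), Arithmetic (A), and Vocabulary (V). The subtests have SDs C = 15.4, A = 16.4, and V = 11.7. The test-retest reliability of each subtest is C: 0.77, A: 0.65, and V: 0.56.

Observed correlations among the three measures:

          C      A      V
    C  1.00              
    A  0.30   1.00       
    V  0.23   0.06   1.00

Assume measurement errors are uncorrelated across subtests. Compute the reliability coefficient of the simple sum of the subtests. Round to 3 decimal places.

0.768

Var(C+A+V) = 15.4² + 16.4² + 11.7² + 2·[15.4·16.4·0.30 + 15.4·11.7·0.23 + 16.4·11.7·0.06] = 643.01 + 257.444 = 900.454.
Because errors are independent across components, Cov(Tᵢ,Tⱼ) = Cov(Xᵢ,Xⱼ); the off-diagonal part of the true-score variance is the same as above.
True-score variance = [15.4²·0.77 + 16.4²·0.65 + 11.7²·0.56] + 257.444 = 434.096 + 257.444 = 691.54.
Reliability = 691.54 / 900.454 = 0.768.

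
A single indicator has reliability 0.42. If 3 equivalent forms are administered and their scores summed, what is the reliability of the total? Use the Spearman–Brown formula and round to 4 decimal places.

0.6848

ρ_k = kρ / (1 + (k−1)ρ) = 3·0.42 / (1 + 2·0.42) = 1.260 / 1.840 = 0.6848.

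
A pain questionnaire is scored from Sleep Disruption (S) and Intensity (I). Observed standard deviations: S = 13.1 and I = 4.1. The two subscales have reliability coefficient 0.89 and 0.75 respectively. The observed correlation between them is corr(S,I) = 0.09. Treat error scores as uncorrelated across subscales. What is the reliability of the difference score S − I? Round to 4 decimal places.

0.8709

Var(S−I) = 13.1² + 4.1² − 2·13.1·4.1·0.09 = 188.42 − 9.6678 = 178.752.
Under uncorrelated errors the observed covariances equal the true-score covariances, so only the own-variance terms attenuate.
True-score variance = [13.1²·0.89 + 4.1²·0.75] − 9.6678 = 165.34 − 9.6678 = 155.673.
Reliability = 155.673 / 178.752 = 0.8709.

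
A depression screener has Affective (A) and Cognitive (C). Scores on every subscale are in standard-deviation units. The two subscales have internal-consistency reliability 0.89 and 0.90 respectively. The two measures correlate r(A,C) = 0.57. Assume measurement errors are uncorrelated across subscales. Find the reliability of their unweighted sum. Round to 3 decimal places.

Var(A+C) = 2 + 2·[0.57] = 2 + 1.14 = 3.14.
With uncorrelated errors the cross-covariances are all true-score covariance, so they carry over unchanged; only the diagonal terms shrink to ρᵢσᵢ².
True-score variance = [0.89 + 0.90] + 1.14 = 1.79 + 1.14 = 2.93.
Reliability = 2.93 / 3.14 = 0.933.

0.933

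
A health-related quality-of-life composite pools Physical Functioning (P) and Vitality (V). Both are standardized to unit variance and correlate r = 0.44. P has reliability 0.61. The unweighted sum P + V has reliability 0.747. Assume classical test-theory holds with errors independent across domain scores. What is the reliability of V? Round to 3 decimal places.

0.661

Var(P+V) = 2 + 2·0.44 = 2.880.
True-score variance = ρ_P + ρ_V + 2·0.44, so 0.747 = (0.61 + ρ_V + 0.88) / 2.880.
ρ_V = 0.747·2.880 − 0.61 − 0.88 = 0.661.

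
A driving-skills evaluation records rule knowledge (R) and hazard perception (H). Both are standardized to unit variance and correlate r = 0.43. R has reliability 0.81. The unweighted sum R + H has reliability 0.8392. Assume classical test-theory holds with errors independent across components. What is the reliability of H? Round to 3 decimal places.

Var(R+H) = 2 + 2·0.43 = 2.860.
True-score variance = ρ_R + ρ_H + 2·0.43, so 0.8392 = (0.81 + ρ_H + 0.86) / 2.860.
ρ_H = 0.8392·2.860 − 0.81 − 0.86 = 0.730.

0.730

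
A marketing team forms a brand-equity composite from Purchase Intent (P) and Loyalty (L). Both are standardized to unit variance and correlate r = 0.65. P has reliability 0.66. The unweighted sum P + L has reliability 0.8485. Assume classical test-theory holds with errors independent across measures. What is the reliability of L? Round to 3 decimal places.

0.840

Var(P+L) = 2 + 2·0.65 = 3.300.
True-score variance = ρ_P + ρ_L + 2·0.65, so 0.8485 = (0.66 + ρ_L + 1.30) / 3.300.
ρ_L = 0.8485·3.300 − 0.66 − 1.30 = 0.840.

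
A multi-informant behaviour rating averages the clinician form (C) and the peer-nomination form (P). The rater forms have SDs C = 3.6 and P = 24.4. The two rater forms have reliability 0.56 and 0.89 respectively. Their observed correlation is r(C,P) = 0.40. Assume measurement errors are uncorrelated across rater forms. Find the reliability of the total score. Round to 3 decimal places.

Var(C+P) = 3.6² + 24.4² + 2·[3.6·24.4·0.40] = 608.32 + 70.272 = 678.592.
Under uncorrelated errors the observed covariances equal the true-score covariances, so only the own-variance terms attenuate.
True-score variance = [3.6²·0.56 + 24.4²·0.89] + 70.272 = 537.128 + 70.272 = 607.4.
Reliability = 607.4 / 678.592 = 0.895.

0.895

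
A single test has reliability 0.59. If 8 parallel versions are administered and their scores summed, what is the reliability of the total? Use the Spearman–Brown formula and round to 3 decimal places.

0.920

ρ_k = kρ / (1 + (k−1)ρ) = 8·0.59 / (1 + 7·0.59) = 4.720 / 5.130 = 0.920.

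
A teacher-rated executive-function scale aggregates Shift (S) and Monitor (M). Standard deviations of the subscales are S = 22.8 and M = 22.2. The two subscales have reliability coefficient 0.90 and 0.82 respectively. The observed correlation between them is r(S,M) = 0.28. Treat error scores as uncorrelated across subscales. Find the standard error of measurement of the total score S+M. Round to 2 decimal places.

11.86

Var(total) = 1012.68 + 283.45 = 1296.13.
True-score variance = 871.985 + 283.45 = 1155.43, so reliability = 0.8914.
Error variance = 1296.13 − 1155.43 = 140.695; SEM = √140.695 = 11.86.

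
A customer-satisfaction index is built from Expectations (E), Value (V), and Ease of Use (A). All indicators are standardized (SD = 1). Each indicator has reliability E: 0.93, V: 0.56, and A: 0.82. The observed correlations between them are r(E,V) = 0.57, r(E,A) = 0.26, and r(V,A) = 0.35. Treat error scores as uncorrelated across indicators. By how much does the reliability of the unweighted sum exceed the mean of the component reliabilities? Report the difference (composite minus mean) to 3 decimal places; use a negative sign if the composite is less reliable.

0.101

Var(sum) = 3 + 2.36 = 5.36; true-score variance = 2.31 + 2.36 = 4.67; composite reliability = 0.8713.
Mean component reliability = 0.7700.
Difference = 0.8713 − 0.7700 = 0.101.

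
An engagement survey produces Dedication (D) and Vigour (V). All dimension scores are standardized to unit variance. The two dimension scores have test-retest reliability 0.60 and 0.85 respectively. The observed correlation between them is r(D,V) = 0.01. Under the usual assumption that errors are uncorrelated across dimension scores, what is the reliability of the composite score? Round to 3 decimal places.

Var(D+V) = 2 + 2·[0.01] = 2 + 0.02 = 2.02.
With uncorrelated errors the cross-covariances are all true-score covariance, so they carry over unchanged; only the diagonal terms shrink to ρᵢσᵢ².
True-score variance = [0.60 + 0.85] + 0.02 = 1.45 + 0.02 = 1.47.
Reliability = 1.47 / 2.02 = 0.728.

0.728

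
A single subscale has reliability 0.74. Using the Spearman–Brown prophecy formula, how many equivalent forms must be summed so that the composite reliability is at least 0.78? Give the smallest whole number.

k ≥ ρ*(1−ρ₁)/(ρ₁(1−ρ*)) = 0.78·0.26 / (0.74·0.22) = 1.246.
Smallest integer k = 2.

2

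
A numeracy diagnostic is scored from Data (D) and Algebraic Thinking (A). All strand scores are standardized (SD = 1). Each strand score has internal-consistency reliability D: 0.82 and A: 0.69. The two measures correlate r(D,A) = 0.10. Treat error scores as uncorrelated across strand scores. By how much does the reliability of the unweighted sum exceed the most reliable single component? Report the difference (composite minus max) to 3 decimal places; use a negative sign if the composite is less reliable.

-0.043

Var(sum) = 2 + 0.2 = 2.2; true-score variance = 1.51 + 0.2 = 1.71; composite reliability = 0.7773.
Max component reliability = 0.8200.
Difference = 0.7773 − 0.8200 = -0.043.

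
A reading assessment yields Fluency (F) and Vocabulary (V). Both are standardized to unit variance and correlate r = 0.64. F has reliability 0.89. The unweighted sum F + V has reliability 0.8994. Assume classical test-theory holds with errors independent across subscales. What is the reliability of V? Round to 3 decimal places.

0.780

Var(F+V) = 2 + 2·0.64 = 3.280.
True-score variance = ρ_F + ρ_V + 2·0.64, so 0.8994 = (0.89 + ρ_V + 1.28) / 3.280.
ρ_V = 0.8994·3.280 − 0.89 − 1.28 = 0.780.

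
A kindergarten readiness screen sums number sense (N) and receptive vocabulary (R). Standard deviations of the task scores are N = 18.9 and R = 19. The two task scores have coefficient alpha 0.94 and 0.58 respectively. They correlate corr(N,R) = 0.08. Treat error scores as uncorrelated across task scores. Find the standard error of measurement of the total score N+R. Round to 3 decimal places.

13.155

Var(total) = 718.21 + 57.456 = 775.666.
True-score variance = 545.157 + 57.456 = 602.613, so reliability = 0.7769.
Error variance = 775.666 − 602.613 = 173.053; SEM = √173.053 = 13.155.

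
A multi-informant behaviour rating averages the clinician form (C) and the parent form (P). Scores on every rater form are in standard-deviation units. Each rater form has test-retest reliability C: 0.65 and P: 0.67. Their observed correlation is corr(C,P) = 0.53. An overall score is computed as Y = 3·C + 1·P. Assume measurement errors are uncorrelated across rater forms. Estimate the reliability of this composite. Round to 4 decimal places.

0.7360

Var(Y) = 3² + 1 + 2·[3·0.53] = 10 + 3.18 = 13.18.
With uncorrelated errors the cross-covariances are all true-score covariance, so they carry over unchanged; only the diagonal terms shrink to ρᵢσᵢ².
True-score variance = [3²·0.65 + 0.67] + 3.18 = 6.52 + 3.18 = 9.7.
Reliability = 9.7 / 13.18 = 0.7360.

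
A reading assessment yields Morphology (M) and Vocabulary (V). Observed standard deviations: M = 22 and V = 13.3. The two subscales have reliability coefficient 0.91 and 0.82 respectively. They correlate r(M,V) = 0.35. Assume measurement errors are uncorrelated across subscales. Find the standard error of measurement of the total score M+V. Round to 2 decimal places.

Var(total) = 660.89 + 204.82 = 865.71.
True-score variance = 585.49 + 204.82 = 790.31, so reliability = 0.9129.
Error variance = 865.71 − 790.31 = 75.4002; SEM = √75.4002 = 8.68.

8.68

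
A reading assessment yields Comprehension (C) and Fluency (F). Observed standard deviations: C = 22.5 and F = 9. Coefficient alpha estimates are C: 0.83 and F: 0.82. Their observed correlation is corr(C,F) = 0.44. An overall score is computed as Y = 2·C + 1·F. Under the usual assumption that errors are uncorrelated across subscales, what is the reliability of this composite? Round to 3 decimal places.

0.854

Var(Y) = 2²·22.5² + 9² + 2·[2·22.5·9·0.44] = 2106 + 356.4 = 2462.4.
With uncorrelated errors the cross-covariances are all true-score covariance, so they carry over unchanged; only the diagonal terms shrink to ρᵢσᵢ².
True-score variance = [2²·22.5²·0.83 + 9²·0.82] + 356.4 = 1747.17 + 356.4 = 2103.57.
Reliability = 2103.57 / 2462.4 = 0.854.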